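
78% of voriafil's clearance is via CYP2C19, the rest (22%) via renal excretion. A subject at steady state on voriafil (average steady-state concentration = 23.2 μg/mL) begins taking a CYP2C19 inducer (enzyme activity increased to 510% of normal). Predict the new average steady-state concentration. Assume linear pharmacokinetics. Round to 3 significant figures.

The CYP2C19 pathway (78% of clearance) increases to 5.1× activity: 0.78 × 5.1 = 3.978.
Non-CYP routes (22%) are unchanged.
Relative clearance = 3.978 + 0.22 = 4.198.
Average steady-state concentration ∝ 1/CL, so new value = 23.2 / 4.198 = 5.53 μg/mL.

5.53 μg/mL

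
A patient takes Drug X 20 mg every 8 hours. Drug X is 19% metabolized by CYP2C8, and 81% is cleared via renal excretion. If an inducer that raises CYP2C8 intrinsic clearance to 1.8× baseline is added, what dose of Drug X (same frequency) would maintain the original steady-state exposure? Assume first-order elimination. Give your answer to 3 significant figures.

23.0 mg

The CYP2C8 pathway (19% of clearance) is boosted to 1.8× activity: 0.19 × 1.8 = 0.342.
The remaining 81% of clearance is unaffected.
New clearance relative to baseline: 0.342 + 0.81 = 1.152.
To maintain the same steady-state level, dose must scale with clearance: new dose = 20 × 1.152 = 23.0 mg.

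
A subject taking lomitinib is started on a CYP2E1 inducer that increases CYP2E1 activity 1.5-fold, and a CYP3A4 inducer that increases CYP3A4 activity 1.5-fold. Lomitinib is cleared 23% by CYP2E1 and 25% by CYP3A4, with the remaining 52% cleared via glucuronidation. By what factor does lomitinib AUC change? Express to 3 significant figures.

CYP2E1: 0.23 × 1.5 = 0.345
CYP3A4: 0.25 × 1.5 = 0.375
Other: 0.52 (unchanged)
New clearance relative to baseline: 0.345 + 0.375 + 0.52 = 1.24.
Because AUC varies inversely with clearance, the combined effect is 1 / 1.24 = 0.806.

0.806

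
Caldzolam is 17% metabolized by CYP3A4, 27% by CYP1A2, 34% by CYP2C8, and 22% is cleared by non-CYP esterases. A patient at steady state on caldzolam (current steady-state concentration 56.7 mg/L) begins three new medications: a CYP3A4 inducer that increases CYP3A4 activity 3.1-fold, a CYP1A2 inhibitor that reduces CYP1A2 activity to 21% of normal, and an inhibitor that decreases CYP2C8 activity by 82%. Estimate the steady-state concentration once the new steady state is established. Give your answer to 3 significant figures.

65.6 mg/L

The CYP3A4 pathway (17% of clearance) increases to 3.1× activity: 0.17 × 3.1 = 0.527.
The CYP1A2 pathway (27% of clearance) drops to 0.21× activity: 0.27 × 0.21 = 0.0567.
The CYP2C8 pathway (34% of clearance) drops to 0.18× activity: 0.34 × 0.18 = 0.0612.
The remaining 22% of clearance is unaffected.
CL_new/CL_old = 0.527 + 0.0567 + 0.0612 + 0.22 = 0.8649.
New steady-state concentration = 56.7 / 0.8649 = 65.6 mg/L (concentration scales inversely with clearance).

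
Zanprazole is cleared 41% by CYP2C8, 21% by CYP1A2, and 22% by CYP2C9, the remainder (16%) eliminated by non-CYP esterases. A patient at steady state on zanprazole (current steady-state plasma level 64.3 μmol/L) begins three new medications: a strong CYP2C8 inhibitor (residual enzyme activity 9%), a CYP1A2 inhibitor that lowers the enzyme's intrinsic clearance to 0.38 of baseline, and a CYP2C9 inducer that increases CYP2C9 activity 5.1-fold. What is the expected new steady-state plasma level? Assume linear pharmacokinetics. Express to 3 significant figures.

The CYP2C8 pathway (41% of clearance) drops to 0.09× activity: 0.41 × 0.09 = 0.0369.
The CYP1A2 pathway (21% of clearance) drops to 0.38× activity: 0.21 × 0.38 = 0.0798.
The CYP2C9 pathway (22% of clearance) rises to 5.1× activity: 0.22 × 5.1 = 1.122.
Non-CYP routes (16%) are unchanged.
Relative clearance = 0.0369 + 0.0798 + 1.122 + 0.16 = 1.3987.
Steady-state plasma level ∝ 1/CL: new value = 64.3 / 1.3987 = 46.0 μmol/L.

46.0 μmol/L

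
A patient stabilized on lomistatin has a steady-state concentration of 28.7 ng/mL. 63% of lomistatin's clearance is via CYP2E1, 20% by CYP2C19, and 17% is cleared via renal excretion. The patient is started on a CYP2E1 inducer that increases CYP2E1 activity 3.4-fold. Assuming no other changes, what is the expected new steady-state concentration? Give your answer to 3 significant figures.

CYP2E1: 0.63 × 3.4 = 2.142
CYP2C19: 0.2 (unchanged)
Other: 0.17 (unchanged)
CL_new/CL_old = 2.142 + 0.2 + 0.17 = 2.512.
New steady-state concentration = baseline ÷ relative clearance = 28.7 / 2.512 = 11.4 ng/mL.

11.4 ng/mL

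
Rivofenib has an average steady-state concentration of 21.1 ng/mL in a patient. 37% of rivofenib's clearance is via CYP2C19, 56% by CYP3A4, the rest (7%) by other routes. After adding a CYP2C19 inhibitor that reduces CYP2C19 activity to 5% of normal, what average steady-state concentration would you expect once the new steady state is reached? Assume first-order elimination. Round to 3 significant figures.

The CYP2C19 pathway (37% of clearance) is reduced to 0.05× activity: 0.37 × 0.05 = 0.0185.
CYP3A4 (56%) and the residual 7% are unaffected.
CL_new/CL_old = 0.0185 + 0.56 + 0.07 = 0.6485.
New average steady-state concentration = baseline ÷ relative clearance = 21.1 / 0.6485 = 32.5 ng/mL.

32.5 ng/mL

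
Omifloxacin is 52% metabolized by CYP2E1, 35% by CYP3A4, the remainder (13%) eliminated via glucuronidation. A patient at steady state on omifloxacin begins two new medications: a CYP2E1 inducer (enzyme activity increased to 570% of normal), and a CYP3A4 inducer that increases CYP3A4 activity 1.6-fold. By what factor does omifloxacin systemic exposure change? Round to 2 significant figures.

The CYP2E1 pathway (52% of clearance) is boosted to 5.7× activity: 0.52 × 5.7 = 2.964.
The CYP3A4 pathway (35% of clearance) rises to 1.6× activity: 0.35 × 1.6 = 0.56.
The remaining 13% of clearance is unaffected.
Relative clearance = 2.964 + 0.56 + 0.13 = 3.654.
Because systemic exposure varies inversely with clearance, the combined effect is 1 / 3.654 = 0.27.

0.27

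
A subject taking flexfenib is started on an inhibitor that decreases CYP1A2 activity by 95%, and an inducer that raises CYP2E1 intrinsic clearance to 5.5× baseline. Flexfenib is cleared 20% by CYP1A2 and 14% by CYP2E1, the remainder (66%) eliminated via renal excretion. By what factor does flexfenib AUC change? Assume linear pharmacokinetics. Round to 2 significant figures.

0.69

The CYP1A2 pathway (20% of clearance) drops to 0.05× activity: 0.2 × 0.05 = 0.01.
The CYP2E1 pathway (14% of clearance) increases to 5.5× activity: 0.14 × 5.5 = 0.77.
The remaining 66% of clearance is unaffected.
CL_new/CL_old = 0.01 + 0.77 + 0.66 = 1.44.
Because AUC varies inversely with clearance, the combined effect is 1 / 1.44 = 0.69.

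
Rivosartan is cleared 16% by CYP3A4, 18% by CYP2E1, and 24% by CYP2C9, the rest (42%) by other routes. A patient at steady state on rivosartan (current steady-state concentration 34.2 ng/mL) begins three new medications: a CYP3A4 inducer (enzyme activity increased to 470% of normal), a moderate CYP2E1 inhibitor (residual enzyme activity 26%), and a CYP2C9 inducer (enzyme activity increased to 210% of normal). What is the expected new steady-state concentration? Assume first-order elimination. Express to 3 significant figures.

19.9 ng/mL

CYP3A4: 0.16 × 4.7 = 0.752
CYP2E1: 0.18 × 0.26 = 0.0468
CYP2C9: 0.24 × 2.1 = 0.504
Other: 0.42 (unchanged)
New clearance relative to baseline: 0.752 + 0.0468 + 0.504 + 0.42 = 1.7228.
Dividing the baseline by the relative clearance: 34.2 / 1.7228 = 19.9 ng/mL.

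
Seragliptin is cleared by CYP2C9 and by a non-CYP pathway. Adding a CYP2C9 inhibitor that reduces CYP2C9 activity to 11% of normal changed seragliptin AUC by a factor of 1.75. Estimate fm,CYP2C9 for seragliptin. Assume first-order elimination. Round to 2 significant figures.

0.48

CL'/CL = 1 / 1.75 = 0.5714
0.11·fm + (1 − fm) = 0.5714
fm = (0.5714 − 1) / (0.11 − 1) = 0.48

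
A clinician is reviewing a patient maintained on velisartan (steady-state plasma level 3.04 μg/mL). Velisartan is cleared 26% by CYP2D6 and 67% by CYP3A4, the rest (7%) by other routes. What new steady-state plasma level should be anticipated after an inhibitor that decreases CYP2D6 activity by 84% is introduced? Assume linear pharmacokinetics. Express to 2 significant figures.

3.9 μg/mL

The CYP2D6 pathway (26% of clearance) falls to 0.16× activity: 0.26 × 0.16 = 0.0416.
CYP3A4 (67%) and the residual 7% are unaffected.
Relative clearance = 0.0416 + 0.67 + 0.07 = 0.7816.
With dosing unchanged, steady-state plasma level scales as 1/CL: 3.04 / 0.7816 = 3.9 μg/mL.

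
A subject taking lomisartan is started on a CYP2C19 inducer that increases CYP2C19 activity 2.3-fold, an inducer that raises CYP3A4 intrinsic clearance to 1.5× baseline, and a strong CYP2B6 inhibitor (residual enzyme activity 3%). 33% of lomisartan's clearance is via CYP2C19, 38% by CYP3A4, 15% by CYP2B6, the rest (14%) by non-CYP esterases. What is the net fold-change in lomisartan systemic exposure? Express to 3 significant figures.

The CYP2C19 pathway (33% of clearance) increases to 2.3× activity: 0.33 × 2.3 = 0.759.
The CYP3A4 pathway (38% of clearance) rises to 1.5× activity: 0.38 × 1.5 = 0.57.
The CYP2B6 pathway (15% of clearance) drops to 0.03× activity: 0.15 × 0.03 = 0.0045.
The remaining 14% of clearance is unaffected.
Relative clearance = 0.759 + 0.57 + 0.0045 + 0.14 = 1.4735.
Because systemic exposure varies inversely with clearance, the combined effect is 1 / 1.4735 = 0.679.

0.679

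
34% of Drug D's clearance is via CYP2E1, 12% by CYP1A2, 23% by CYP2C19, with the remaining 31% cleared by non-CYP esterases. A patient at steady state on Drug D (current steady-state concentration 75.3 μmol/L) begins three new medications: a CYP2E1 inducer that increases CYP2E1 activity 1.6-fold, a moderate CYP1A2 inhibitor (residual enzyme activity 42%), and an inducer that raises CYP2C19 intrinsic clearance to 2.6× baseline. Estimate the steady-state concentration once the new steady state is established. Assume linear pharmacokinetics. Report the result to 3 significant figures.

The CYP2E1 pathway (34% of clearance) is boosted to 1.6× activity: 0.34 × 1.6 = 0.544.
The CYP1A2 pathway (12% of clearance) is reduced to 0.42× activity: 0.12 × 0.42 = 0.0504.
The CYP2C19 pathway (23% of clearance) increases to 2.6× activity: 0.23 × 2.6 = 0.598.
Non-CYP routes (31%) are unchanged.
Relative clearance = 0.544 + 0.0504 + 0.598 + 0.31 = 1.5024.
Steady-state concentration ∝ 1/CL: new value = 75.3 / 1.5024 = 50.1 μmol/L.

50.1 μmol/L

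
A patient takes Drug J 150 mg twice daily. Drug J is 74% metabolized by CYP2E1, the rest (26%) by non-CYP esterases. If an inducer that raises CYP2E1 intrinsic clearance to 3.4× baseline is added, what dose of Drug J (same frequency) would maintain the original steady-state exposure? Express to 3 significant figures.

The CYP2E1 pathway (74% of clearance) is boosted to 3.4× activity: 0.74 × 3.4 = 2.516.
Non-CYP routes (26%) are unchanged.
New clearance relative to baseline: 2.516 + 0.26 = 2.776.
Exposure is unchanged when dose changes in proportion to clearance. New dose = 150 mg × 2.776 = 416 mg.

416 mg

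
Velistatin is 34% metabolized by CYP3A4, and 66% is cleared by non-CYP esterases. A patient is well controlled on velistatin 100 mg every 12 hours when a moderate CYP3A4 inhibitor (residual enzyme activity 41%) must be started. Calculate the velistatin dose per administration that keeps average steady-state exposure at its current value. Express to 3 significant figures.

79.9 mg

The CYP3A4 pathway (34% of clearance) is reduced to 0.41× activity: 0.34 × 0.41 = 0.1394.
Non-CYP routes (66%) are unchanged.
Relative clearance = 0.1394 + 0.66 = 0.7994.
Css,avg = (dose rate)/CL, so holding Css fixed requires dose ∝ CL: 100 × 0.7994 = 79.9 mg.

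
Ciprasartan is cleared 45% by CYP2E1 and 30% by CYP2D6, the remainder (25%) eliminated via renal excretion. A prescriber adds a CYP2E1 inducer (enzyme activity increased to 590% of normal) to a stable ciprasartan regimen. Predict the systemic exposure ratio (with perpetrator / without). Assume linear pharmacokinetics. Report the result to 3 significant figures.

0.312

The CYP2E1 pathway (45% of clearance) is boosted to 5.9× activity: 0.45 × 5.9 = 2.655.
CYP2D6 (30%) and the residual 25% are unaffected.
New clearance relative to baseline: 2.655 + 0.3 + 0.25 = 3.205.
Systemic exposure ratio = CL_old/CL_new = 1 / 3.205 = 0.312.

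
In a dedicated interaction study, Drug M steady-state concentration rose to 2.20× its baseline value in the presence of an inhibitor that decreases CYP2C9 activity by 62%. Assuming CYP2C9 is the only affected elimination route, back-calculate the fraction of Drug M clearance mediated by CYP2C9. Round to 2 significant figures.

Call the CYP2C9 fraction fm. After the interaction, CL_new/CL_old = fm × 0.38 + (1 − fm).
Steady-state concentration ratio = 1 / (new CL fraction), so new CL fraction = 1 / 2.20 = 0.4545.
fm × 0.38 + 1 − fm = 0.4545  ⇒  fm × (0.38 − 1) = −0.5455  ⇒  fm = 0.88.

0.88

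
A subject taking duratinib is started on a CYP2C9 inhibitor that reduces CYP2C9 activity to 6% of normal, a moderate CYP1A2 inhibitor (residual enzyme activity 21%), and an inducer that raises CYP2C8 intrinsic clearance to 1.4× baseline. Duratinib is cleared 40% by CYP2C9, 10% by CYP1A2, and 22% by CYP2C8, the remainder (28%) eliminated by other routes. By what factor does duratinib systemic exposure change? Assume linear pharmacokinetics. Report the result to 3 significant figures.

CYP2C9: 0.4 × 0.06 = 0.024
CYP1A2: 0.1 × 0.21 = 0.021
CYP2C8: 0.22 × 1.4 = 0.308
Other: 0.28 (unchanged)
Relative clearance = 0.024 + 0.021 + 0.308 + 0.28 = 0.633.
Net systemic exposure ratio = 1 / 0.633 = 1.58.

1.58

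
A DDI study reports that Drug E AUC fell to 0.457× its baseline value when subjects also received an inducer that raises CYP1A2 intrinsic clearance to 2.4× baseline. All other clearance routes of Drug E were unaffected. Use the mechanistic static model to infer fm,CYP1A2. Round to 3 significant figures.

Call the CYP1A2 fraction fm. After the interaction, CL_new/CL_old = fm × 2.4 + (1 − fm).
AUC ratio = 1 / (new CL fraction), so new CL fraction = 1 / 0.457 = 2.188.
fm × 2.4 + 1 − fm = 2.188  ⇒  fm × (2.4 − 1) = 1.188  ⇒  fm = 0.849.

0.849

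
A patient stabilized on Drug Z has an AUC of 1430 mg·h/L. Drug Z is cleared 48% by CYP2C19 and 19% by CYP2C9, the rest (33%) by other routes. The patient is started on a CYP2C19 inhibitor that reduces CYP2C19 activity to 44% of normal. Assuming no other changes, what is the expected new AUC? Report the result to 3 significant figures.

The CYP2C19 pathway (48% of clearance) is reduced to 0.44× activity: 0.48 × 0.44 = 0.2112.
CYP2C9 (19%) and the residual 33% are unaffected.
New clearance relative to baseline: 0.2112 + 0.19 + 0.33 = 0.7312.
AUC ∝ 1/CL, so new value = 1430 / 0.7312 = 1.96 × 10³ mg·h/L.

1.96 × 10³ mg·h/L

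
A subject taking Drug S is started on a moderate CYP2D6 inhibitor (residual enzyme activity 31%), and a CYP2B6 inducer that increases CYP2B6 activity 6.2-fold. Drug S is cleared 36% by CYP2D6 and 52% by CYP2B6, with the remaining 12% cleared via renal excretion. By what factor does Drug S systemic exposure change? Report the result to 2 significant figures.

The CYP2D6 pathway (36% of clearance) falls to 0.31× activity: 0.36 × 0.31 = 0.1116.
The CYP2B6 pathway (52% of clearance) is boosted to 6.2× activity: 0.52 × 6.2 = 3.224.
Non-CYP routes (12%) are unchanged.
Relative clearance = 0.1116 + 3.224 + 0.12 = 3.4556.
Net systemic exposure ratio = 1 / 3.4556 = 0.29.

0.29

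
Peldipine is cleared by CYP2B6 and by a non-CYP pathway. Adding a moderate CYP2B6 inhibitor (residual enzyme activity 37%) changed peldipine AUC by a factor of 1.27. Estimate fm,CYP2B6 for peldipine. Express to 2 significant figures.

CL'/CL = 1 / 1.27 = 0.7874
0.37·fm + (1 − fm) = 0.7874
fm = (0.7874 − 1) / (0.37 − 1) = 0.34

0.34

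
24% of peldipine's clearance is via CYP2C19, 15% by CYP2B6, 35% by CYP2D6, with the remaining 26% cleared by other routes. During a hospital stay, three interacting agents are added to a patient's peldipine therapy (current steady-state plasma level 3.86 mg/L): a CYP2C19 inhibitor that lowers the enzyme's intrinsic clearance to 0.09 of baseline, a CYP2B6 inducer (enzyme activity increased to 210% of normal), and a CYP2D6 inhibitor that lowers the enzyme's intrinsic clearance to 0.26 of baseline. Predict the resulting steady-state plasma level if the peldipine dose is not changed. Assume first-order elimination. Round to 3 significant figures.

CYP2C19: 0.24 × 0.09 = 0.0216
CYP2B6: 0.15 × 2.1 = 0.315
CYP2D6: 0.35 × 0.26 = 0.091
Other: 0.26 (unchanged)
New clearance relative to baseline: 0.0216 + 0.315 + 0.091 + 0.26 = 0.6876.
New steady-state plasma level = 3.86 / 0.6876 = 5.61 mg/L (concentration scales inversely with clearance).

5.61 mg/L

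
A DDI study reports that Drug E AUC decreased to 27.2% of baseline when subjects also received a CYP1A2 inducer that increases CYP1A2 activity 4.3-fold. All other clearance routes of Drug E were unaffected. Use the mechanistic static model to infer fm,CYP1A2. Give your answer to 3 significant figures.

Let x = fm,CYP1A2. Because AUC ∝ 1/CL, relative clearance rose to 1/0.272 = 3.676.
Only the CYP1A2 route changed, so 3.676 = x·4.3 + (1 − x), giving x = 0.811.

0.811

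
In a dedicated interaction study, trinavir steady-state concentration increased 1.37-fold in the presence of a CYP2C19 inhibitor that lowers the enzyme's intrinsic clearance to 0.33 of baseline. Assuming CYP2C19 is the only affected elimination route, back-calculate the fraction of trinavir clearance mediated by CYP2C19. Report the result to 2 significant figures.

CL'/CL = 1 / 1.37 = 0.7299
0.33·fm + (1 − fm) = 0.7299
fm = (0.7299 − 1) / (0.33 − 1) = 0.40

0.40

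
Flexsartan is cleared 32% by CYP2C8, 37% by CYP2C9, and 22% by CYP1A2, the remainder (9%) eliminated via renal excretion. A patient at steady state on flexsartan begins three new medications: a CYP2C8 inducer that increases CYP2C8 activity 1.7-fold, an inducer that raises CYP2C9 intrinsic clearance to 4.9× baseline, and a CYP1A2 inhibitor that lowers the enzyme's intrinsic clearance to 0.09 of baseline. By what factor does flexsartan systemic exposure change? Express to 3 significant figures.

0.405

The CYP2C8 pathway (32% of clearance) is boosted to 1.7× activity: 0.32 × 1.7 = 0.544.
The CYP2C9 pathway (37% of clearance) rises to 4.9× activity: 0.37 × 4.9 = 1.813.
The CYP1A2 pathway (22% of clearance) drops to 0.09× activity: 0.22 × 0.09 = 0.0198.
The remaining 9% of clearance is unaffected.
New clearance relative to baseline: 0.544 + 1.813 + 0.0198 + 0.09 = 2.4668.
Because systemic exposure varies inversely with clearance, the combined effect is 1 / 2.4668 = 0.405.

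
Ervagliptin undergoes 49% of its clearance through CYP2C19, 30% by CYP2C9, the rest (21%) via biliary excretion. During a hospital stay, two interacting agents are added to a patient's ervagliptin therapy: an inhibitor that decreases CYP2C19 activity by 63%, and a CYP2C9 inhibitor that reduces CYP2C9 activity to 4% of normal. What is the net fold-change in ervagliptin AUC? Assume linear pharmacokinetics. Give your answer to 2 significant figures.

CYP2C19: 0.49 × 0.37 = 0.1813
CYP2C9: 0.3 × 0.04 = 0.012
Other: 0.21 (unchanged)
New clearance relative to baseline: 0.1813 + 0.012 + 0.21 = 0.4033.
Because AUC varies inversely with clearance, the combined effect is 1 / 0.4033 = 2.5.

2.5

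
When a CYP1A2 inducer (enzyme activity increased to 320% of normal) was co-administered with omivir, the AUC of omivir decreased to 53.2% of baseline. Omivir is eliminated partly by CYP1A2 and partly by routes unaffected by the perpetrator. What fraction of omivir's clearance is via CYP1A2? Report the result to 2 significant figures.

0.40

Write x for the fraction cleared via CYP1A2. The observed AUC change means clearance rose to 1/0.532 = 1.88 of baseline.
Setting x·3.2 + (1 − x) = 1.88 and solving: x = (1.88 − 1)/(3.2 − 1) = 0.40.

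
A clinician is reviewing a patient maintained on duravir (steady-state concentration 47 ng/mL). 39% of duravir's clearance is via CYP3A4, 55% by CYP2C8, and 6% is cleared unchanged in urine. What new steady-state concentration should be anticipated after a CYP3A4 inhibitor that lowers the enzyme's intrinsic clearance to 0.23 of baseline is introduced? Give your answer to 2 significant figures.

CYP3A4: 0.39 × 0.23 = 0.0897
CYP2C8: 0.55 (unchanged)
Other: 0.06 (unchanged)
CL_new/CL_old = 0.0897 + 0.55 + 0.06 = 0.6997.
New steady-state concentration = baseline ÷ relative clearance = 47 / 0.6997 = 67 ng/mL.

67 ng/mL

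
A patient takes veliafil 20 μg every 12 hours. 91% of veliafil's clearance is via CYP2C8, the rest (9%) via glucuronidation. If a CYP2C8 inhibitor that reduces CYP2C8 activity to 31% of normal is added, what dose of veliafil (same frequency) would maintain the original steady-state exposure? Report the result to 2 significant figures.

7.4 μg

The CYP2C8 pathway (91% of clearance) drops to 0.31× activity: 0.91 × 0.31 = 0.2821.
Non-CYP routes (9%) are unchanged.
Relative clearance = 0.2821 + 0.09 = 0.3721.
Exposure is unchanged when dose changes in proportion to clearance. New dose = 20 μg × 0.3721 = 7.4 μg.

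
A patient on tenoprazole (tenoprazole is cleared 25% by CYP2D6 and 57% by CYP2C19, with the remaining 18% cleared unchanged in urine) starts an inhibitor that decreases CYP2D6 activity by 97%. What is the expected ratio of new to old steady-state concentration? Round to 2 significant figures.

CYP2D6: 0.25 × 0.03 = 0.0075
CYP2C19: 0.57 (unchanged)
Other: 0.18 (unchanged)
CL_new/CL_old = 0.0075 + 0.57 + 0.18 = 0.7575.
Steady-state concentration ratio = CL_old/CL_new = 1 / 0.7575 = 1.3.

1.3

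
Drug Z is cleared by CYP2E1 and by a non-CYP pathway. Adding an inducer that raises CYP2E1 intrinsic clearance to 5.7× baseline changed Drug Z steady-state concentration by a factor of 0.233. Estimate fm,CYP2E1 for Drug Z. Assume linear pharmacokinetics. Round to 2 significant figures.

CL'/CL = 1 / 0.233 = 4.292
5.7·fm + (1 − fm) = 4.292
fm = (4.292 − 1) / (5.7 − 1) = 0.70

0.70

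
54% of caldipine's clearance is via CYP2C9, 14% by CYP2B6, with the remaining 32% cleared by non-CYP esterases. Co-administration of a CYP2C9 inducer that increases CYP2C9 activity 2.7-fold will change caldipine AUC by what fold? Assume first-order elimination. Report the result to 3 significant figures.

The CYP2C9 pathway (54% of clearance) is boosted to 2.7× activity: 0.54 × 2.7 = 1.458.
CYP2B6 (14%) and the residual 32% are unaffected.
CL_new/CL_old = 1.458 + 0.14 + 0.32 = 1.918.
AUC is inversely proportional to clearance, so the fold-change is 1 / 1.918 = 0.521.

0.521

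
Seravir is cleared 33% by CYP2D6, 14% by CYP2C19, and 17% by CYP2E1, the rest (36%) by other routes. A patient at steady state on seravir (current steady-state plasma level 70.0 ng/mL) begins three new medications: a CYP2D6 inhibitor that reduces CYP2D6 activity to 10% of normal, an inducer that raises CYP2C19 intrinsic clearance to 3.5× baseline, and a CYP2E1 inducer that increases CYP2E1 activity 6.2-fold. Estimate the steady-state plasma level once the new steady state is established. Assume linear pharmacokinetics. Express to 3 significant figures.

The CYP2D6 pathway (33% of clearance) drops to 0.1× activity: 0.33 × 0.1 = 0.033.
The CYP2C19 pathway (14% of clearance) increases to 3.5× activity: 0.14 × 3.5 = 0.49.
The CYP2E1 pathway (17% of clearance) rises to 6.2× activity: 0.17 × 6.2 = 1.054.
Non-CYP routes (36%) are unchanged.
New clearance relative to baseline: 0.033 + 0.49 + 1.054 + 0.36 = 1.937.
Dividing the baseline by the relative clearance: 70.0 / 1.937 = 36.1 ng/mL.

36.1 ng/mL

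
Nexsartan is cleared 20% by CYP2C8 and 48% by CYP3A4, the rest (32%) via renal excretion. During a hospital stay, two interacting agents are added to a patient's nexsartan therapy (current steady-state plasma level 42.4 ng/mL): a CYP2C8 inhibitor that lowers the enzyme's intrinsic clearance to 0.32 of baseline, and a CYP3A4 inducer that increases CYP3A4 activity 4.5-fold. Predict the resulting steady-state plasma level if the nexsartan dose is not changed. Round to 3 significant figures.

16.7 ng/mL

CYP2C8: 0.2 × 0.32 = 0.064
CYP3A4: 0.48 × 4.5 = 2.16
Other: 0.32 (unchanged)
Relative clearance = 0.064 + 2.16 + 0.32 = 2.544.
New steady-state plasma level = 42.4 / 2.544 = 16.7 ng/mL (concentration scales inversely with clearance).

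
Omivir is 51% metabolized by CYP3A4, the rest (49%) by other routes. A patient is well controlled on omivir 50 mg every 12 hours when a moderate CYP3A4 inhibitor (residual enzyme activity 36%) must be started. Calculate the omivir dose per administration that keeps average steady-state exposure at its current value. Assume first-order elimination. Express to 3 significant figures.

The CYP3A4 pathway (51% of clearance) drops to 0.36× activity: 0.51 × 0.36 = 0.1836.
The remaining 49% of clearance is unaffected.
Relative clearance = 0.1836 + 0.49 = 0.6736.
Css,avg = (dose rate)/CL, so holding Css fixed requires dose ∝ CL: 50 × 0.6736 = 33.7 mg.

33.7 mg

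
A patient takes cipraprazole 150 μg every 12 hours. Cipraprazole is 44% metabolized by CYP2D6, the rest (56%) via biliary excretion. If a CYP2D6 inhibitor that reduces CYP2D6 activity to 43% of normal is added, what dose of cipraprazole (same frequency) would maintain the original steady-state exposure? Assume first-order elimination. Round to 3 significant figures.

CYP2D6: 0.44 × 0.43 = 0.1892
Other: 0.56 (unchanged)
CL_new/CL_old = 0.1892 + 0.56 = 0.7492.
Exposure is unchanged when dose changes in proportion to clearance. New dose = 150 μg × 0.7492 = 112 μg.

112 μg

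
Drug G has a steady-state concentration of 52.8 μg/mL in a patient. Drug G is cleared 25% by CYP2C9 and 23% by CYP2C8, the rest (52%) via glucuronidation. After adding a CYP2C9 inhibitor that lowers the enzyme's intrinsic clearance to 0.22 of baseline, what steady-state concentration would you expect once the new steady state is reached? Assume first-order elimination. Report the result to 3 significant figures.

The CYP2C9 pathway (25% of clearance) is reduced to 0.22× activity: 0.25 × 0.22 = 0.055.
CYP2C8 (23%) and the residual 52% are unaffected.
Relative clearance = 0.055 + 0.23 + 0.52 = 0.805.
With dosing unchanged, steady-state concentration scales as 1/CL: 52.8 / 0.805 = 65.6 μg/mL.

65.6 μg/mL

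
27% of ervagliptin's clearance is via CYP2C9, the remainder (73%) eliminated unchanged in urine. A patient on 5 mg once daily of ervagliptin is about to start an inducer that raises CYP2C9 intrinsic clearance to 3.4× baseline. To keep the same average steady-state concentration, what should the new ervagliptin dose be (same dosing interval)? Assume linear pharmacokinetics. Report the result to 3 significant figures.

The CYP2C9 pathway (27% of clearance) rises to 3.4× activity: 0.27 × 3.4 = 0.918.
The remaining 73% of clearance is unaffected.
New clearance relative to baseline: 0.918 + 0.73 = 1.648.
Exposure is unchanged when dose changes in proportion to clearance. New dose = 5 mg × 1.648 = 8.24 mg.

8.24 mg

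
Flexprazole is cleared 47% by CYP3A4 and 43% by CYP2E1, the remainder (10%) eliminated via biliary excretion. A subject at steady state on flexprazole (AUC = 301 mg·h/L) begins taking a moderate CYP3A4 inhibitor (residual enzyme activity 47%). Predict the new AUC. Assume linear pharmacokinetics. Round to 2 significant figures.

The CYP3A4 pathway (47% of clearance) falls to 0.47× activity: 0.47 × 0.47 = 0.2209.
CYP2E1 (43%) and the residual 10% are unaffected.
Relative clearance = 0.2209 + 0.43 + 0.1 = 0.7509.
New AUC = baseline ÷ relative clearance = 301 / 0.7509 = 4.0 × 10² mg·h/L.

4.0 × 10² mg·h/L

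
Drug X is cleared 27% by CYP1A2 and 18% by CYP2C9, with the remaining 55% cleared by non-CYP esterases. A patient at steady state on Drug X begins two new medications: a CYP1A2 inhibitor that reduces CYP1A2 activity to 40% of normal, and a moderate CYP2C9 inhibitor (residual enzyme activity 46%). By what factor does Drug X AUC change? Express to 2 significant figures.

The CYP1A2 pathway (27% of clearance) drops to 0.4× activity: 0.27 × 0.4 = 0.108.
The CYP2C9 pathway (18% of clearance) drops to 0.46× activity: 0.18 × 0.46 = 0.0828.
Non-CYP routes (55%) are unchanged.
New clearance relative to baseline: 0.108 + 0.0828 + 0.55 = 0.7408.
Net AUC ratio = 1 / 0.7408 = 1.3.

1.3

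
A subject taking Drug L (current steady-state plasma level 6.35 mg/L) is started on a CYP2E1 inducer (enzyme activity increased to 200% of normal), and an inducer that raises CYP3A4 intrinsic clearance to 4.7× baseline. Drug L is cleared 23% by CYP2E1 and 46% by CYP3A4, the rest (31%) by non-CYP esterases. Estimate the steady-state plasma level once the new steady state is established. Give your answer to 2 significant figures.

The CYP2E1 pathway (23% of clearance) increases to 2× activity: 0.23 × 2 = 0.46.
The CYP3A4 pathway (46% of clearance) is boosted to 4.7× activity: 0.46 × 4.7 = 2.162.
The remaining 31% of clearance is unaffected.
New clearance relative to baseline: 0.46 + 2.162 + 0.31 = 2.932.
Steady-state plasma level ∝ 1/CL: new value = 6.35 / 2.932 = 2.2 mg/L.

2.2 mg/L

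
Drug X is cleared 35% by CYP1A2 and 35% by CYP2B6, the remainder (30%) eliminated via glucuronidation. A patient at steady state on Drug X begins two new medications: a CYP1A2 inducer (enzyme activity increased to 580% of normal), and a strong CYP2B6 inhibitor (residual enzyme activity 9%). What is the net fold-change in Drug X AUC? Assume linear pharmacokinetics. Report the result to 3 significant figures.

CYP1A2: 0.35 × 5.8 = 2.03
CYP2B6: 0.35 × 0.09 = 0.0315
Other: 0.3 (unchanged)
New clearance relative to baseline: 2.03 + 0.0315 + 0.3 = 2.3615.
Net AUC ratio = 1 / 2.3615 = 0.423.

0.423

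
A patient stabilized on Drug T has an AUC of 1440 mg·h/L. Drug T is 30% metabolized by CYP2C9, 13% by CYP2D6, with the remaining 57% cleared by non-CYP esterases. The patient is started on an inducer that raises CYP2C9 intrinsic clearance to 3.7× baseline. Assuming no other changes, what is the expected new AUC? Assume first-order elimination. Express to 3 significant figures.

CYP2C9: 0.3 × 3.7 = 1.11
CYP2D6: 0.13 (unchanged)
Other: 0.57 (unchanged)
Relative clearance = 1.11 + 0.13 + 0.57 = 1.81.
AUC ∝ 1/CL, so new value = 1440 / 1.81 = 796 mg·h/L.

796 mg·h/L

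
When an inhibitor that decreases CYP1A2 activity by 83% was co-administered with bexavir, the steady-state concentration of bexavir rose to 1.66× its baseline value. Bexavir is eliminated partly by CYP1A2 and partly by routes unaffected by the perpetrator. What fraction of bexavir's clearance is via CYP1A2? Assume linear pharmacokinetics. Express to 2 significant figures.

0.48

Write x for the fraction cleared via CYP1A2. The observed steady-state concentration change means clearance fell to 1/1.66 = 0.6024 of baseline.
Only the CYP1A2 route changed, so 0.6024 = x·0.17 + (1 − x), giving x = 0.48.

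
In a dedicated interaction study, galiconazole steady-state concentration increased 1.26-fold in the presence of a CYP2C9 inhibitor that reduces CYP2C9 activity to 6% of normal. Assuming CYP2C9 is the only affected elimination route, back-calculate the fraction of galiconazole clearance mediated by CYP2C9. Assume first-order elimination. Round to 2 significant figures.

0.22

Let fm be the CYP2C9 fraction. New clearance relative to baseline = fm × 0.06 + (1 − fm).
Steady-state concentration ratio = 1 / (new CL fraction), so new CL fraction = 1 / 1.26 = 0.7937.
fm × 0.06 + 1 − fm = 0.7937  ⇒  fm × (0.06 − 1) = −0.2063  ⇒  fm = 0.22.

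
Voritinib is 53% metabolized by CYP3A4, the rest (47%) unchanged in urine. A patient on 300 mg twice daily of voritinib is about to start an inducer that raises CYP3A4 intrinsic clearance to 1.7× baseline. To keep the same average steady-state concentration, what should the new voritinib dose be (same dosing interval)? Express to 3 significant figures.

CYP3A4: 0.53 × 1.7 = 0.901
Other: 0.47 (unchanged)
CL_new/CL_old = 0.901 + 0.47 = 1.371.
Css,avg = (dose rate)/CL, so holding Css fixed requires dose ∝ CL: 300 × 1.371 = 411 mg.

411 mg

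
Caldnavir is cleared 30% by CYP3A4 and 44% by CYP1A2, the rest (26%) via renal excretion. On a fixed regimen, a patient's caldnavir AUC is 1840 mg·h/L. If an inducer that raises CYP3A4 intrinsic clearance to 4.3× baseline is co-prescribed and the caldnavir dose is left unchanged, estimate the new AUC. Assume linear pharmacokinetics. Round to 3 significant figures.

CYP3A4: 0.3 × 4.3 = 1.29
CYP1A2: 0.44 (unchanged)
Other: 0.26 (unchanged)
Relative clearance = 1.29 + 0.44 + 0.26 = 1.99.
AUC ∝ 1/CL, so new value = 1840 / 1.99 = 925 mg·h/L.

925 mg·h/L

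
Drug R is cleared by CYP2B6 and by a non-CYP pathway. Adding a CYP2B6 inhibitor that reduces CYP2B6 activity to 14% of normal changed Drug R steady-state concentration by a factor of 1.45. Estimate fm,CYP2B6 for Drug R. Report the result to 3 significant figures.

Call the CYP2B6 fraction fm. After the interaction, CL_new/CL_old = fm × 0.14 + (1 − fm).
Steady-state concentration ratio = 1 / (new CL fraction), so new CL fraction = 1 / 1.45 = 0.6897.
fm × 0.14 + 1 − fm = 0.6897  ⇒  fm × (0.14 − 1) = −0.3103  ⇒  fm = 0.361.

0.361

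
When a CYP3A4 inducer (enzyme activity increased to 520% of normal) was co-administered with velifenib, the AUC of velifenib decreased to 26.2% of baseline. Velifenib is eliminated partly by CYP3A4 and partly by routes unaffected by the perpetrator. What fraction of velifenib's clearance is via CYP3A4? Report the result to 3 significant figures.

Let x = fm,CYP3A4. Because AUC ∝ 1/CL, relative clearance rose to 1/0.262 = 3.817.
Only the CYP3A4 route changed, so 3.817 = x·5.2 + (1 − x), giving x = 0.671.

0.671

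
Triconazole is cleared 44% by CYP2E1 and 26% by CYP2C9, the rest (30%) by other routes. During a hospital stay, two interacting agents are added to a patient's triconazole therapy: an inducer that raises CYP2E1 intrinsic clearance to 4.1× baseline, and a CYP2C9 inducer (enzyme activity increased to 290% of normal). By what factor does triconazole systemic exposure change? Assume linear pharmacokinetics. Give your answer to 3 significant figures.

The CYP2E1 pathway (44% of clearance) increases to 4.1× activity: 0.44 × 4.1 = 1.804.
The CYP2C9 pathway (26% of clearance) increases to 2.9× activity: 0.26 × 2.9 = 0.754.
The remaining 30% of clearance is unaffected.
New clearance relative to baseline: 1.804 + 0.754 + 0.3 = 2.858.
Systemic exposure ∝ 1/CL: fold-change = 1 / 2.858 = 0.350.

0.350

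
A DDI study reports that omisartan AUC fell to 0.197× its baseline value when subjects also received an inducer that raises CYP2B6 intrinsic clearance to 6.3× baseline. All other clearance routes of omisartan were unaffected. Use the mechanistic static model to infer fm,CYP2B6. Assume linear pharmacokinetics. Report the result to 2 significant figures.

0.77

Let x = fm,CYP2B6. Because AUC ∝ 1/CL, relative clearance rose to 1/0.197 = 5.076.
Only the CYP2B6 route changed, so 5.076 = x·6.3 + (1 − x), giving x = 0.77.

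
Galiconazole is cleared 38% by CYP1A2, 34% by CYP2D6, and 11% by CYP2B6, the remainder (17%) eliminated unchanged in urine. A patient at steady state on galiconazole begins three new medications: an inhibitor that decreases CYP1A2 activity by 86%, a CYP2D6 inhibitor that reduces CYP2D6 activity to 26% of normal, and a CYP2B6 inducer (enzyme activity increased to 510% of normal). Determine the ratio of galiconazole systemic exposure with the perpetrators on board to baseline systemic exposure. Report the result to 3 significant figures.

1.15

The CYP1A2 pathway (38% of clearance) drops to 0.14× activity: 0.38 × 0.14 = 0.0532.
The CYP2D6 pathway (34% of clearance) drops to 0.26× activity: 0.34 × 0.26 = 0.0884.
The CYP2B6 pathway (11% of clearance) increases to 5.1× activity: 0.11 × 5.1 = 0.561.
The remaining 17% of clearance is unaffected.
CL_new/CL_old = 0.0532 + 0.0884 + 0.561 + 0.17 = 0.8726.
Systemic exposure ∝ 1/CL: fold-change = 1 / 0.8726 = 1.15.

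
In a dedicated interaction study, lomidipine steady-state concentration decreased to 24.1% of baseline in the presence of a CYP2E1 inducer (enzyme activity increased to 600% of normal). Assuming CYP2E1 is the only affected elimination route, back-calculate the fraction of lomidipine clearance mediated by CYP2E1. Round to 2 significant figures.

0.63

CL'/CL = 1 / 0.241 = 4.149
6·fm + (1 − fm) = 4.149
fm = (4.149 − 1) / (6 − 1) = 0.63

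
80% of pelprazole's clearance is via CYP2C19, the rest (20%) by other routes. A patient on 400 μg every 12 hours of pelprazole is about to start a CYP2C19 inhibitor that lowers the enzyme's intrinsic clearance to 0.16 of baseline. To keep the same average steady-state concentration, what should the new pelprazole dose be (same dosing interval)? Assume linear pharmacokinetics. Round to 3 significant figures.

The CYP2C19 pathway (80% of clearance) falls to 0.16× activity: 0.8 × 0.16 = 0.128.
Non-CYP routes (20%) are unchanged.
Relative clearance = 0.128 + 0.2 = 0.328.
Exposure is unchanged when dose changes in proportion to clearance. New dose = 400 μg × 0.328 = 131 μg.

131 μg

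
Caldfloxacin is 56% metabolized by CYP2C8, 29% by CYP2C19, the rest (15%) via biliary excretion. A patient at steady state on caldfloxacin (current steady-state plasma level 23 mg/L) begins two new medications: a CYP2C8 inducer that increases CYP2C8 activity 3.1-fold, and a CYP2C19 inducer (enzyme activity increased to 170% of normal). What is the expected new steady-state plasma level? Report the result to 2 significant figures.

9.7 mg/L

The CYP2C8 pathway (56% of clearance) is boosted to 3.1× activity: 0.56 × 3.1 = 1.736.
The CYP2C19 pathway (29% of clearance) rises to 1.7× activity: 0.29 × 1.7 = 0.493.
Non-CYP routes (15%) are unchanged.
CL_new/CL_old = 1.736 + 0.493 + 0.15 = 2.379.
Steady-state plasma level ∝ 1/CL: new value = 23 / 2.379 = 9.7 mg/L.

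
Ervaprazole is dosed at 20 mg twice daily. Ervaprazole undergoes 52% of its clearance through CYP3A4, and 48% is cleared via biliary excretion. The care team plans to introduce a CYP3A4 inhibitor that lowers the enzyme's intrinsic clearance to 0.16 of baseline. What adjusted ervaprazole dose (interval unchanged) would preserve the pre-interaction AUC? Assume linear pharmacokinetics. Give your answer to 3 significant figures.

The CYP3A4 pathway (52% of clearance) drops to 0.16× activity: 0.52 × 0.16 = 0.0832.
Non-CYP routes (48%) are unchanged.
CL_new/CL_old = 0.0832 + 0.48 = 0.5632.
To maintain the same steady-state level, dose must scale with clearance: new dose = 20 × 0.5632 = 11.3 mg.

11.3 mg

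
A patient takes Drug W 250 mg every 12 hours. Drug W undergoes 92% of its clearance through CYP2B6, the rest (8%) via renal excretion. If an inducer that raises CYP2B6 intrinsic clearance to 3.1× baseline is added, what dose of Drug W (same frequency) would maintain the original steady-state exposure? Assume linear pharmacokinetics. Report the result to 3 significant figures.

733 mg

The CYP2B6 pathway (92% of clearance) rises to 3.1× activity: 0.92 × 3.1 = 2.852.
Non-CYP routes (8%) are unchanged.
Relative clearance = 2.852 + 0.08 = 2.932.
To maintain the same steady-state level, dose must scale with clearance: new dose = 250 × 2.932 = 733 mg.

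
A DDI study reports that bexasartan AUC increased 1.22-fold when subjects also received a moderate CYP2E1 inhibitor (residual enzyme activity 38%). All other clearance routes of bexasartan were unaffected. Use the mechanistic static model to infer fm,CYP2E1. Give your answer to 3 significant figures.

0.291

Write x for the fraction cleared via CYP2E1. The observed AUC change means clearance fell to 1/1.22 = 0.8197 of baseline.
Setting x·0.38 + (1 − x) = 0.8197 and solving: x = (0.8197 − 1)/(0.38 − 1) = 0.291.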